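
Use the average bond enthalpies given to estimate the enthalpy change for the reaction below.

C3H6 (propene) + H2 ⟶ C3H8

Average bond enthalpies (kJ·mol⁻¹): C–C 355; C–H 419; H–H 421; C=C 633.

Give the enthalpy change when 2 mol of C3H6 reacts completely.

Bonds broken (reactants):
  C–C: 1 × 355 = 355
  C–H: 6 × 419 = 2514
  C=C: 1 × 633 = 633
  H–H: 1 × 421 = 421
  Σ(broken) = 3923 kJ
Bonds formed (products):
  C–C: 2 × 355 = 710
  C–H: 8 × 419 = 3352
  Σ(formed) = 4062 kJ
ΔH = Σ(broken) − Σ(formed) = 3923 − 4062 = −139 kJ
For 2× the reaction as written: 2 × (−139) = −278 kJ

ΔH = −278 kJ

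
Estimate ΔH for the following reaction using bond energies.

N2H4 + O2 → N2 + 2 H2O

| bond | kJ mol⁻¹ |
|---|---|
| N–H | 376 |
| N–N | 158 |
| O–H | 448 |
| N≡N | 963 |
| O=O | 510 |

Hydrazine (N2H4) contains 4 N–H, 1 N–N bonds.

Bonds broken (reactants):
  N–H: 4 × 376 = 1504
  N–N: 1 × 158 = 158
  O=O: 1 × 510 = 510
  Σ(broken) = 2172 kJ
Bonds formed (products):
  N≡N: 1 × 963 = 963
  O–H: 4 × 448 = 1792
  Σ(formed) = 2755 kJ
ΔH = Σ(broken) − Σ(formed) = 2172 − 2755 = −583 kJ

ΔH ≈ −583 kJ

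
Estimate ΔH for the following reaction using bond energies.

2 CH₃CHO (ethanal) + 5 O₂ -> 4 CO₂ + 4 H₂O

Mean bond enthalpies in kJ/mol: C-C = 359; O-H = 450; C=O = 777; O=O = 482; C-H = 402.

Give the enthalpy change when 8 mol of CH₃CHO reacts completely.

Bonds broken (reactants):
  C-C: 2 × 359 = 718
  C-H: 8 × 402 = 3216
  C=O: 2 × 777 = 1554
  O=O: 5 × 482 = 2410
  Σ(broken) = 7898 kJ
Bonds formed (products):
  C=O: 8 × 777 = 6216
  O-H: 8 × 450 = 3600
  Σ(formed) = 9816 kJ
ΔH = Σ(broken) − Σ(formed) = 7898 − 9816 = −1918 kJ
For 4× the reaction as written: 4 × (−1918) = −7672 kJ

ΔH = −7672 kJ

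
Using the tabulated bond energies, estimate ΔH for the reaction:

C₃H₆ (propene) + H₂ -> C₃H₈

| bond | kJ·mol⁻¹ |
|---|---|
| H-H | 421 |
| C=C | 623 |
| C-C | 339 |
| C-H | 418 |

ΔH ≈ −131 kJ

Bonds broken (reactants):
  C-C: 1 × 339 = 339
  C-H: 6 × 418 = 2508
  C=C: 1 × 623 = 623
  H-H: 1 × 421 = 421
  Σ(broken) = 3891 kJ
Bonds formed (products):
  C-C: 2 × 339 = 678
  C-H: 8 × 418 = 3344
  Σ(formed) = 4022 kJ
ΔH = Σ(broken) − Σ(formed) = 3891 − 4022 = −131 kJ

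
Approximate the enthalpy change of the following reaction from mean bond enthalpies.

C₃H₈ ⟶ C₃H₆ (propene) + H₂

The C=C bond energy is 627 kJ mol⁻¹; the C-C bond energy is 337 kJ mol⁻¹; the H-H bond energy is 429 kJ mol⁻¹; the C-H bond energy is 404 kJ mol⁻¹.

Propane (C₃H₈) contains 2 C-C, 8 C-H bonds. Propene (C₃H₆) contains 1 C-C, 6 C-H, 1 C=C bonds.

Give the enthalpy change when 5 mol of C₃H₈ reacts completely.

Bonds broken (reactants):
  C-C: 2 × 337 = 674
  C-H: 8 × 404 = 3232
  Σ(broken) = 3906 kJ
Bonds formed (products):
  C-C: 1 × 337 = 337
  C-H: 6 × 404 = 2424
  C=C: 1 × 627 = 627
  H-H: 1 × 429 = 429
  Σ(formed) = 3817 kJ
ΔH = Σ(broken) − Σ(formed) = 3906 − 3817 = +89 kJ
For 5× the reaction as written: 5 × (+89) = +445 kJ

ΔH = +445 kJ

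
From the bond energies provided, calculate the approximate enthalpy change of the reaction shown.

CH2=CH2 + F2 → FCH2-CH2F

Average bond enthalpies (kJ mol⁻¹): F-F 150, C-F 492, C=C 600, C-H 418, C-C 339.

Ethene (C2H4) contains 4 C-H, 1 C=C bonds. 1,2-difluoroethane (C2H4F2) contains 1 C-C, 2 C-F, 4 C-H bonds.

Bonds broken (reactants):
  C-H: 4 × 418 = 1672
  C=C: 1 × 600 = 600
  F-F: 1 × 150 = 150
  Σ(broken) = 2422 kJ
Bonds formed (products):
  C-C: 1 × 339 = 339
  C-F: 2 × 492 = 984
  C-H: 4 × 418 = 1672
  Σ(formed) = 2995 kJ
ΔH = Σ(broken) − Σ(formed) = 2422 − 2995 = −573 kJ

ΔH ≈ −573 kJ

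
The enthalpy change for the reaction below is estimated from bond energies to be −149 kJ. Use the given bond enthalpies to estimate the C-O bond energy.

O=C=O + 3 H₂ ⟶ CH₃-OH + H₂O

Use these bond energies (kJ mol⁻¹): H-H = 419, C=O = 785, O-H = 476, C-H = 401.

Let D be the C-O bond energy.
Σ(broken) = 2×785 + 3×419 = 2827
Σ(formed) = 3×401 + 1×D + 3×476 = 2631 + D
ΔH = Σ(broken) − Σ(formed) = (2827) − (2631 + D) = +196 − D
Setting this equal to −149 kJ gives D = 345 kJ/mol.

D(C-O) ≈ 345 kJ/mol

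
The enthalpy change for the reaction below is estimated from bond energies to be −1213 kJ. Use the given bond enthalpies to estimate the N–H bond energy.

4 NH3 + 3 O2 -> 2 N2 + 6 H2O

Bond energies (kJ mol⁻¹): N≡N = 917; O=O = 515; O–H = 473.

Let D be the N–H bond energy.
Σ(broken) = 12×D + 3×515 = 1545 + 12D
Σ(formed) = 2×917 + 12×473 = 7510
ΔH = Σ(broken) − Σ(formed) = (1545 + 12D) − (7510) = −5965 + 12D
Setting this equal to −1213 kJ gives 12D = 4752, so D = 396 kJ/mol.

D(N–H) ≈ 396 kJ/mol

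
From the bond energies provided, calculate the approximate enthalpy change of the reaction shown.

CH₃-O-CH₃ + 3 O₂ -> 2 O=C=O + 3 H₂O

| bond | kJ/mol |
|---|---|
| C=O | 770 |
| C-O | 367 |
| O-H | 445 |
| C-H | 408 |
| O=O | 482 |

ΔH ≈ −1122 kJ

Bonds broken (reactants):
  C-H: 6 × 408 = 2448
  C-O: 2 × 367 = 734
  O=O: 3 × 482 = 1446
  Σ(broken) = 4628 kJ
Bonds formed (products):
  C=O: 4 × 770 = 3080
  O-H: 6 × 445 = 2670
  Σ(formed) = 5750 kJ
ΔH = Σ(broken) − Σ(formed) = 4628 − 5750 = −1122 kJ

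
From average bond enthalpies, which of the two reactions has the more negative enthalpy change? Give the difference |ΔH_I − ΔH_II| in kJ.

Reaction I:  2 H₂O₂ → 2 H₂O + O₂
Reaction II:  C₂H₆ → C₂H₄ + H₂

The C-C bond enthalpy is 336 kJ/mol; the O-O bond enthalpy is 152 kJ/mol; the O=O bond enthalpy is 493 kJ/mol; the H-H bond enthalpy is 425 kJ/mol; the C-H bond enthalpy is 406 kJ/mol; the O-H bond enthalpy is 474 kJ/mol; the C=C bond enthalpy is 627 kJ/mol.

Reaction I:
  Bonds broken (reactants):
    O-H: 4 × 474 = 1896
    O-O: 2 × 152 = 304
    Σ(broken) = 2200 kJ
  Bonds formed (products):
    O-H: 4 × 474 = 1896
    O=O: 1 × 493 = 493
    Σ(formed) = 2389 kJ
  ΔH_I = 2200 − 2389 = −189 kJ
Reaction II:
  Bonds broken (reactants):
    C-C: 1 × 336 = 336
    C-H: 6 × 406 = 2436
    Σ(broken) = 2772 kJ
  Bonds formed (products):
    C-H: 4 × 406 = 1624
    C=C: 1 × 627 = 627
    H-H: 1 × 425 = 425
    Σ(formed) = 2676 kJ
  ΔH_II = 2772 − 2676 = +96 kJ
ΔH_I − ΔH_II = −285 kJ, so reaction I has the more negative ΔH; |ΔH_I − ΔH_II| = 285 kJ.

Reaction I, by 285 kJ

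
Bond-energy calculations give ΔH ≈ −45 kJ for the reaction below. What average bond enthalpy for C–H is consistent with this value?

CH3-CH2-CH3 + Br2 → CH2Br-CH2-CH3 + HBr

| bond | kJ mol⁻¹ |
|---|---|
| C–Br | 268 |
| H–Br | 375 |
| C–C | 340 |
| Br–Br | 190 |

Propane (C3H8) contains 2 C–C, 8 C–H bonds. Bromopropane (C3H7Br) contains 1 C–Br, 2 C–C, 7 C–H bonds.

Let D be the C–H bond energy.
Σ(broken) = 1×190 + 2×340 + 8×D = 870 + 8D
Σ(formed) = 1×268 + 2×340 + 7×D + 1×375 = 1323 + 7D
ΔH = Σ(broken) − Σ(formed) = (870 + 8D) − (1323 + 7D) = −453 + D
Setting this equal to −45 kJ gives D = 408 kJ/mol.

D(C–H) ≈ 408 kJ/mol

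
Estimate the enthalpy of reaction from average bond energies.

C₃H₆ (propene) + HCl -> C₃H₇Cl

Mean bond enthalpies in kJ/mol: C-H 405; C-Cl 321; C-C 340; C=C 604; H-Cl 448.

Bonds broken (reactants):
  C-C: 1 × 340 = 340
  C-H: 6 × 405 = 2430
  C=C: 1 × 604 = 604
  H-Cl: 1 × 448 = 448
  Σ(broken) = 3822 kJ
Bonds formed (products):
  C-C: 2 × 340 = 680
  C-Cl: 1 × 321 = 321
  C-H: 7 × 405 = 2835
  Σ(formed) = 3836 kJ
ΔH = Σ(broken) − Σ(formed) = 3822 − 3836 = −14 kJ

ΔH ≈ −14 kJ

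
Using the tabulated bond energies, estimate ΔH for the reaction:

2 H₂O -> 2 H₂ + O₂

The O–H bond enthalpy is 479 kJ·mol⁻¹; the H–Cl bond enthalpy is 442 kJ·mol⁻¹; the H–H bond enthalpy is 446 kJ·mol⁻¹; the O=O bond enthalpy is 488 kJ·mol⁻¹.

Bonds broken (reactants):
  O–H: 4 × 479 = 1916
  Σ(broken) = 1916 kJ
Bonds formed (products):
  H–H: 2 × 446 = 892
  O=O: 1 × 488 = 488
  Σ(formed) = 1380 kJ
ΔH = Σ(broken) − Σ(formed) = 1916 − 1380 = +536 kJ

ΔH ≈ +536 kJ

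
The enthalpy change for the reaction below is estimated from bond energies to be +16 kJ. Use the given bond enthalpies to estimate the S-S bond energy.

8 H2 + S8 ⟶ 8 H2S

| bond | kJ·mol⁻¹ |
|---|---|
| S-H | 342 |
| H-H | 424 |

Let D be the S-S bond energy.
Σ(broken) = 8×424 + 8×D = 3392 + 8D
Σ(formed) = 16×342 = 5472
ΔH = Σ(broken) − Σ(formed) = (3392 + 8D) − (5472) = −2080 + 8D
Setting this equal to +16 kJ gives 8D = 2096, so D = 262 kJ/mol.

D(S-S) ≈ 262 kJ/mol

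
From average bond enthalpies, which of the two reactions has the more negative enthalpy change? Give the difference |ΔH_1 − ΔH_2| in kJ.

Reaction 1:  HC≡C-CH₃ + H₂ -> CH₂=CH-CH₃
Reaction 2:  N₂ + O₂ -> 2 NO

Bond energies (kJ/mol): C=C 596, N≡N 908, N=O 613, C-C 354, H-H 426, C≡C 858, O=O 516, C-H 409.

Reaction 1, by 328 kJ

Reaction 1:
  Bonds broken (reactants):
    C≡C: 1 × 858 = 858
    C-C: 1 × 354 = 354
    C-H: 4 × 409 = 1636
    H-H: 1 × 426 = 426
    Σ(broken) = 3274 kJ
  Bonds formed (products):
    C-C: 1 × 354 = 354
    C-H: 6 × 409 = 2454
    C=C: 1 × 596 = 596
    Σ(formed) = 3404 kJ
  ΔH_1 = 3274 − 3404 = −130 kJ
Reaction 2:
  Bonds broken (reactants):
    N≡N: 1 × 908 = 908
    O=O: 1 × 516 = 516
    Σ(broken) = 1424 kJ
  Bonds formed (products):
    N=O: 2 × 613 = 1226
    Σ(formed) = 1226 kJ
  ΔH_2 = 1424 − 1226 = +198 kJ
ΔH_1 − ΔH_2 = −328 kJ, so reaction 1 has the more negative ΔH; |ΔH_1 − ΔH_2| = 328 kJ.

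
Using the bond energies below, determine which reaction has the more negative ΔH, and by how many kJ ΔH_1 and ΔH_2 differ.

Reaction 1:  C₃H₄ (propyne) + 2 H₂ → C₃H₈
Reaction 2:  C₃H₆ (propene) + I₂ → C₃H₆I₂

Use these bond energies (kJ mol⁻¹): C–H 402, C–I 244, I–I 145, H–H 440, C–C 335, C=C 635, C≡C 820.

Reaction 1, by 200 kJ

Reaction 1:
  Bonds broken (reactants):
    C≡C: 1 × 820 = 820
    C–C: 1 × 335 = 335
    C–H: 4 × 402 = 1608
    H–H: 2 × 440 = 880
    Σ(broken) = 3643 kJ
  Bonds formed (products):
    C–C: 2 × 335 = 670
    C–H: 8 × 402 = 3216
    Σ(formed) = 3886 kJ
  ΔH_1 = 3643 − 3886 = −243 kJ
Reaction 2:
  Bonds broken (reactants):
    C–C: 1 × 335 = 335
    C–H: 6 × 402 = 2412
    C=C: 1 × 635 = 635
    I–I: 1 × 145 = 145
    Σ(broken) = 3527 kJ
  Bonds formed (products):
    C–C: 2 × 335 = 670
    C–H: 6 × 402 = 2412
    C–I: 2 × 244 = 488
    Σ(formed) = 3570 kJ
  ΔH_2 = 3527 − 3570 = −43 kJ
ΔH_1 − ΔH_2 = −200 kJ, so reaction 1 has the more negative ΔH; |ΔH_1 − ΔH_2| = 200 kJ.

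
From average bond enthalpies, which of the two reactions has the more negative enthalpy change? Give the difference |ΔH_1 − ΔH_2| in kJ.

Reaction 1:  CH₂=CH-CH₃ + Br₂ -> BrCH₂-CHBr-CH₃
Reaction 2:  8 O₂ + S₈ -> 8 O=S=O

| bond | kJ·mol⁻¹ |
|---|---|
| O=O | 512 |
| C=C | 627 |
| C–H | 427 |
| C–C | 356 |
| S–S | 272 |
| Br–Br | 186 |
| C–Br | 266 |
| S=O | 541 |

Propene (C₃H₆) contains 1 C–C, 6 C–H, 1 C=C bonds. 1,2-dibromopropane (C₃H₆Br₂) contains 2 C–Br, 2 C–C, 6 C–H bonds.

Reaction 2, by 2309 kJ

Reaction 1:
  Bonds broken (reactants):
    Br–Br: 1 × 186 = 186
    C–C: 1 × 356 = 356
    C–H: 6 × 427 = 2562
    C=C: 1 × 627 = 627
    Σ(broken) = 3731 kJ
  Bonds formed (products):
    C–Br: 2 × 266 = 532
    C–C: 2 × 356 = 712
    C–H: 6 × 427 = 2562
    Σ(formed) = 3806 kJ
  ΔH_1 = 3731 − 3806 = −75 kJ
Reaction 2:
  Bonds broken (reactants):
    O=O: 8 × 512 = 4096
    S–S: 8 × 272 = 2176
    Σ(broken) = 6272 kJ
  Bonds formed (products):
    S=O: 16 × 541 = 8656
    Σ(formed) = 8656 kJ
  ΔH_2 = 6272 − 8656 = −2384 kJ
ΔH_1 − ΔH_2 = +2309 kJ, so reaction 2 has the more negative ΔH; |ΔH_1 − ΔH_2| = 2309 kJ.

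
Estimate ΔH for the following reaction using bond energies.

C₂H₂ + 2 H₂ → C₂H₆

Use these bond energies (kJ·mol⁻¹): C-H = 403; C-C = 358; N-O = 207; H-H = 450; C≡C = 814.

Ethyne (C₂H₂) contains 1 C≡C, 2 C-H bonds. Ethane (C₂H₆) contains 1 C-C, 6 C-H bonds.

Bonds broken (reactants):
  C≡C: 1 × 814 = 814
  C-H: 2 × 403 = 806
  H-H: 2 × 450 = 900
  Σ(broken) = 2520 kJ
Bonds formed (products):
  C-C: 1 × 358 = 358
  C-H: 6 × 403 = 2418
  Σ(formed) = 2776 kJ
ΔH = Σ(broken) − Σ(formed) = 2520 − 2776 = −256 kJ

ΔH ≈ −256 kJ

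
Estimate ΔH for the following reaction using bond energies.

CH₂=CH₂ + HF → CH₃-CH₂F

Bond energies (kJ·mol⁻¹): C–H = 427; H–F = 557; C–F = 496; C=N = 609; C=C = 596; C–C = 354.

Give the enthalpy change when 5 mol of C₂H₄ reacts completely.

ΔH = −620 kJ

Bonds broken (reactants):
  C–H: 4 × 427 = 1708
  C=C: 1 × 596 = 596
  H–F: 1 × 557 = 557
  Σ(broken) = 2861 kJ
Bonds formed (products):
  C–C: 1 × 354 = 354
  C–F: 1 × 496 = 496
  C–H: 5 × 427 = 2135
  Σ(formed) = 2985 kJ
ΔH = Σ(broken) − Σ(formed) = 2861 − 2985 = −124 kJ
For 5× the reaction as written: 5 × (−124) = −620 kJ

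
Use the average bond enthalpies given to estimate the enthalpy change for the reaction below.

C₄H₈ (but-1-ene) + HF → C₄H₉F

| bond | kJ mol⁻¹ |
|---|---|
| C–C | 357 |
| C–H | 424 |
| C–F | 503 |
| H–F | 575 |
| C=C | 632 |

Bonds broken (reactants):
  C–C: 2 × 357 = 714
  C–H: 8 × 424 = 3392
  C=C: 1 × 632 = 632
  H–F: 1 × 575 = 575
  Σ(broken) = 5313 kJ
Bonds formed (products):
  C–C: 3 × 357 = 1071
  C–F: 1 × 503 = 503
  C–H: 9 × 424 = 3816
  Σ(formed) = 5390 kJ
ΔH = Σ(broken) − Σ(formed) = 5313 − 5390 = −77 kJ

ΔH ≈ −77 kJ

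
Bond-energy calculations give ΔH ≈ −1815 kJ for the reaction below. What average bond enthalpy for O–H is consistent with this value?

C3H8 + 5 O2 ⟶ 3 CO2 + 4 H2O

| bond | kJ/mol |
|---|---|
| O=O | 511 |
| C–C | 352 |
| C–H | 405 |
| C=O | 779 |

D(O–H) ≈ 455 kJ/mol

Let D be the O–H bond energy.
Σ(broken) = 2×352 + 8×405 + 5×511 = 6499
Σ(formed) = 6×779 + 8×D = 4674 + 8D
ΔH = Σ(broken) − Σ(formed) = (6499) − (4674 + 8D) = +1825 − 8D
Setting this equal to −1815 kJ gives 8D = 3640, so D = 455 kJ/mol.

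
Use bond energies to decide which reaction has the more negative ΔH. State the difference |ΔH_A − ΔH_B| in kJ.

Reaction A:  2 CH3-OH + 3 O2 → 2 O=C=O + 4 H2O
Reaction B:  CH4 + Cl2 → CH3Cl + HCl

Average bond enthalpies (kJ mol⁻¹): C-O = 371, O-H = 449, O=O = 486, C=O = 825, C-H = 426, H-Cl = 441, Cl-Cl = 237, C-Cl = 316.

Reaction A:
  Bonds broken (reactants):
    C-H: 6 × 426 = 2556
    C-O: 2 × 371 = 742
    O-H: 2 × 449 = 898
    O=O: 3 × 486 = 1458
    Σ(broken) = 5654 kJ
  Bonds formed (products):
    C=O: 4 × 825 = 3300
    O-H: 8 × 449 = 3592
    Σ(formed) = 6892 kJ
  ΔH_A = 5654 − 6892 = −1238 kJ
Reaction B:
  Bonds broken (reactants):
    C-H: 4 × 426 = 1704
    Cl-Cl: 1 × 237 = 237
    Σ(broken) = 1941 kJ
  Bonds formed (products):
    C-Cl: 1 × 316 = 316
    C-H: 3 × 426 = 1278
    H-Cl: 1 × 441 = 441
    Σ(formed) = 2035 kJ
  ΔH_B = 1941 − 2035 = −94 kJ
ΔH_A − ΔH_B = −1144 kJ, so reaction A has the more negative ΔH; |ΔH_A − ΔH_B| = 1144 kJ.

Reaction A, by 1144 kJ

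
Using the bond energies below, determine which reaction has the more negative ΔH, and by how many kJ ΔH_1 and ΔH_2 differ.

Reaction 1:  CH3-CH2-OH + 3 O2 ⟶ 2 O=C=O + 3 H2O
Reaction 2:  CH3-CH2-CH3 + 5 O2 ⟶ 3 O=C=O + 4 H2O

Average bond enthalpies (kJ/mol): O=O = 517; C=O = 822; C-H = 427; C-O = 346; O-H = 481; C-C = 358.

Reaction 2, by 760 kJ

Reaction 1:
  Bonds broken (reactants):
    C-C: 1 × 358 = 358
    C-H: 5 × 427 = 2135
    C-O: 1 × 346 = 346
    O-H: 1 × 481 = 481
    O=O: 3 × 517 = 1551
    Σ(broken) = 4871 kJ
  Bonds formed (products):
    C=O: 4 × 822 = 3288
    O-H: 6 × 481 = 2886
    Σ(formed) = 6174 kJ
  ΔH_1 = 4871 − 6174 = −1303 kJ
Reaction 2:
  Bonds broken (reactants):
    C-C: 2 × 358 = 716
    C-H: 8 × 427 = 3416
    O=O: 5 × 517 = 2585
    Σ(broken) = 6717 kJ
  Bonds formed (products):
    C=O: 6 × 822 = 4932
    O-H: 8 × 481 = 3848
    Σ(formed) = 8780 kJ
  ΔH_2 = 6717 − 8780 = −2063 kJ
ΔH_1 − ΔH_2 = +760 kJ, so reaction 2 has the more negative ΔH; |ΔH_1 − ΔH_2| = 760 kJ.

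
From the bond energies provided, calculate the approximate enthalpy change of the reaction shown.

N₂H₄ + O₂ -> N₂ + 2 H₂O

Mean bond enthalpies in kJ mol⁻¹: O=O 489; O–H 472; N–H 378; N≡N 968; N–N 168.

Bonds broken (reactants):
  N–H: 4 × 378 = 1512
  N–N: 1 × 168 = 168
  O=O: 1 × 489 = 489
  Σ(broken) = 2169 kJ
Bonds formed (products):
  N≡N: 1 × 968 = 968
  O–H: 4 × 472 = 1888
  Σ(formed) = 2856 kJ
ΔH = Σ(broken) − Σ(formed) = 2169 − 2856 = −687 kJ

ΔH ≈ −687 kJ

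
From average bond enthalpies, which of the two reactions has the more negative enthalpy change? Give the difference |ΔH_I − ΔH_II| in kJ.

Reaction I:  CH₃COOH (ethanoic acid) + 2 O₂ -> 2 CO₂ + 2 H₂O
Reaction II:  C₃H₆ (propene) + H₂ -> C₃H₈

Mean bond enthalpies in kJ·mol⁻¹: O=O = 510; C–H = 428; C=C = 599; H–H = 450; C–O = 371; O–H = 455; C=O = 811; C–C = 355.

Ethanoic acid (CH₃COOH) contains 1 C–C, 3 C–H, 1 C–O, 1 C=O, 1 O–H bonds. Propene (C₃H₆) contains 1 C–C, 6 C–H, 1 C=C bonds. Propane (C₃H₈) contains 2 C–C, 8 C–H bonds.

Reaction I, by 606 kJ

Reaction I:
  Bonds broken (reactants):
    C–C: 1 × 355 = 355
    C–H: 3 × 428 = 1284
    C–O: 1 × 371 = 371
    C=O: 1 × 811 = 811
    O–H: 1 × 455 = 455
    O=O: 2 × 510 = 1020
    Σ(broken) = 4296 kJ
  Bonds formed (products):
    C=O: 4 × 811 = 3244
    O–H: 4 × 455 = 1820
    Σ(formed) = 5064 kJ
  ΔH_I = 4296 − 5064 = −768 kJ
Reaction II:
  Bonds broken (reactants):
    C–C: 1 × 355 = 355
    C–H: 6 × 428 = 2568
    C=C: 1 × 599 = 599
    H–H: 1 × 450 = 450
    Σ(broken) = 3972 kJ
  Bonds formed (products):
    C–C: 2 × 355 = 710
    C–H: 8 × 428 = 3424
    Σ(formed) = 4134 kJ
  ΔH_II = 3972 − 4134 = −162 kJ
ΔH_I − ΔH_II = −606 kJ, so reaction I has the more negative ΔH; |ΔH_I − ΔH_II| = 606 kJ.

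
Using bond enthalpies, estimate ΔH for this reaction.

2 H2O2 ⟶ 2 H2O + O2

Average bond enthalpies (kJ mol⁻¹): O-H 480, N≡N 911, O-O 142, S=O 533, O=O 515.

Bonds broken (reactants):
  O-H: 4 × 480 = 1920
  O-O: 2 × 142 = 284
  Σ(broken) = 2204 kJ
Bonds formed (products):
  O-H: 4 × 480 = 1920
  O=O: 1 × 515 = 515
  Σ(formed) = 2435 kJ
ΔH = Σ(broken) − Σ(formed) = 2204 − 2435 = −231 kJ

ΔH ≈ −231 kJ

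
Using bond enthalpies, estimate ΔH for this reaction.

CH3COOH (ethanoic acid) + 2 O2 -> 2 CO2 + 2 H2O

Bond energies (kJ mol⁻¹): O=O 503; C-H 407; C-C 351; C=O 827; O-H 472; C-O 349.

ΔH ≈ −970 kJ

Bonds broken (reactants):
  C-C: 1 × 351 = 351
  C-H: 3 × 407 = 1221
  C-O: 1 × 349 = 349
  C=O: 1 × 827 = 827
  O-H: 1 × 472 = 472
  O=O: 2 × 503 = 1006
  Σ(broken) = 4226 kJ
Bonds formed (products):
  C=O: 4 × 827 = 3308
  O-H: 4 × 472 = 1888
  Σ(formed) = 5196 kJ
ΔH = Σ(broken) − Σ(formed) = 4226 − 5196 = −970 kJ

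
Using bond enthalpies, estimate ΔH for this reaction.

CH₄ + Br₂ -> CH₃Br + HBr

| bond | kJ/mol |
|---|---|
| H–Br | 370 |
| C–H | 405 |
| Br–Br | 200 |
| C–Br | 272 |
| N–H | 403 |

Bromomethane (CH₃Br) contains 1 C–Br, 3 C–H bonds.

ΔH ≈ −37 kJ

Bonds broken (reactants):
  Br–Br: 1 × 200 = 200
  C–H: 4 × 405 = 1620
  Σ(broken) = 1820 kJ
Bonds formed (products):
  C–Br: 1 × 272 = 272
  C–H: 3 × 405 = 1215
  H–Br: 1 × 370 = 370
  Σ(formed) = 1857 kJ
ΔH = Σ(broken) − Σ(formed) = 1820 − 1857 = −37 kJ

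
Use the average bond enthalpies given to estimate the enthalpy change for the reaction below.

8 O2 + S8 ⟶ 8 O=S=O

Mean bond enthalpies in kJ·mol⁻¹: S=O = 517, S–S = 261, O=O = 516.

Bonds broken (reactants):
  O=O: 8 × 516 = 4128
  S–S: 8 × 261 = 2088
  Σ(broken) = 6216 kJ
Bonds formed (products):
  S=O: 16 × 517 = 8272
  Σ(formed) = 8272 kJ
ΔH = Σ(broken) − Σ(formed) = 6216 − 8272 = −2056 kJ

ΔH ≈ −2056 kJ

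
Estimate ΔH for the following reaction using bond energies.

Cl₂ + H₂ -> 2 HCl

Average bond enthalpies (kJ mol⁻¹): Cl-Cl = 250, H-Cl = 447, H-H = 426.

Bonds broken (reactants):
  Cl-Cl: 1 × 250 = 250
  H-H: 1 × 426 = 426
  Σ(broken) = 676 kJ
Bonds formed (products):
  H-Cl: 2 × 447 = 894
  Σ(formed) = 894 kJ
ΔH = Σ(broken) − Σ(formed) = 676 − 894 = −218 kJ

ΔH ≈ −218 kJ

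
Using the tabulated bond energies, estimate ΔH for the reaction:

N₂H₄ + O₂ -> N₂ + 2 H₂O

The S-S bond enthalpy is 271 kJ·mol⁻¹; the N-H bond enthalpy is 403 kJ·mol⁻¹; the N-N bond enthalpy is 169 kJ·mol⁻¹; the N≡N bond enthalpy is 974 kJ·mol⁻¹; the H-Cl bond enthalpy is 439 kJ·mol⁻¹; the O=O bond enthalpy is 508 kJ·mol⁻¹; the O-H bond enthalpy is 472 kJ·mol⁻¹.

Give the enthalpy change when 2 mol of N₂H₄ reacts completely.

Bonds broken (reactants):
  N-H: 4 × 403 = 1612
  N-N: 1 × 169 = 169
  O=O: 1 × 508 = 508
  Σ(broken) = 2289 kJ
Bonds formed (products):
  N≡N: 1 × 974 = 974
  O-H: 4 × 472 = 1888
  Σ(formed) = 2862 kJ
ΔH = Σ(broken) − Σ(formed) = 2289 − 2862 = −573 kJ
For 2× the reaction as written: 2 × (−573) = −1146 kJ

ΔH = −1146 kJ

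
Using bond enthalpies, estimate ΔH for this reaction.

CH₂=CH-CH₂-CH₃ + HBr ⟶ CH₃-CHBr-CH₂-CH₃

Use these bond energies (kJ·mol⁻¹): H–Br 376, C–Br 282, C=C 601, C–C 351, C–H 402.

Bonds broken (reactants):
  C–C: 2 × 351 = 702
  C–H: 8 × 402 = 3216
  C=C: 1 × 601 = 601
  H–Br: 1 × 376 = 376
  Σ(broken) = 4895 kJ
Bonds formed (products):
  C–Br: 1 × 282 = 282
  C–C: 3 × 351 = 1053
  C–H: 9 × 402 = 3618
  Σ(formed) = 4953 kJ
ΔH = Σ(broken) − Σ(formed) = 4895 − 4953 = −58 kJ

ΔH ≈ −58 kJ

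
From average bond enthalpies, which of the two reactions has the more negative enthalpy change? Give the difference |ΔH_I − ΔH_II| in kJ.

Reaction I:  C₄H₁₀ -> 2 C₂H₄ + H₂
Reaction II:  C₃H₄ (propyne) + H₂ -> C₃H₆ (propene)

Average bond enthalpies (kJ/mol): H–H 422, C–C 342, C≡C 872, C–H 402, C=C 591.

Reaction II, by 327 kJ

Reaction I:
  Bonds broken (reactants):
    C–C: 3 × 342 = 1026
    C–H: 10 × 402 = 4020
    Σ(broken) = 5046 kJ
  Bonds formed (products):
    C–H: 8 × 402 = 3216
    C=C: 2 × 591 = 1182
    H–H: 1 × 422 = 422
    Σ(formed) = 4820 kJ
  ΔH_I = 5046 − 4820 = +226 kJ
Reaction II:
  Bonds broken (reactants):
    C≡C: 1 × 872 = 872
    C–C: 1 × 342 = 342
    C–H: 4 × 402 = 1608
    H–H: 1 × 422 = 422
    Σ(broken) = 3244 kJ
  Bonds formed (products):
    C–C: 1 × 342 = 342
    C–H: 6 × 402 = 2412
    C=C: 1 × 591 = 591
    Σ(formed) = 3345 kJ
  ΔH_II = 3244 − 3345 = −101 kJ
ΔH_I − ΔH_II = +327 kJ, so reaction II has the more negative ΔH; |ΔH_I − ΔH_II| = 327 kJ.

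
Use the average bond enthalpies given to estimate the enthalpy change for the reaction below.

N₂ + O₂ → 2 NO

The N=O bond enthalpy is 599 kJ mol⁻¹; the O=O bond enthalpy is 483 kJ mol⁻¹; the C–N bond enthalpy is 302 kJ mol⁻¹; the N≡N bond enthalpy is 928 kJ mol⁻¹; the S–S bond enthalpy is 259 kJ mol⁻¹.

ΔH ≈ +213 kJ

Bonds broken (reactants):
  N≡N: 1 × 928 = 928
  O=O: 1 × 483 = 483
  Σ(broken) = 1411 kJ
Bonds formed (products):
  N=O: 2 × 599 = 1198
  Σ(formed) = 1198 kJ
ΔH = Σ(broken) − Σ(formed) = 1411 − 1198 = +213 kJ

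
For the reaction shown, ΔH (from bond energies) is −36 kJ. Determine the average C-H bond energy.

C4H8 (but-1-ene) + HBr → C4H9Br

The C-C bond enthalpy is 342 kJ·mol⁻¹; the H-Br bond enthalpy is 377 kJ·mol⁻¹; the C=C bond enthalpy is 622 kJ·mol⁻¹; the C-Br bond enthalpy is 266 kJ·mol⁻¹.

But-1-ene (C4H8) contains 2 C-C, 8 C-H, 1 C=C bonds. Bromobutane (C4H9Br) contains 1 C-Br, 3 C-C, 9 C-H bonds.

Let D be the C-H bond energy.
Σ(broken) = 2×342 + 8×D + 1×622 + 1×377 = 1683 + 8D
Σ(formed) = 1×266 + 3×342 + 9×D = 1292 + 9D
ΔH = Σ(broken) − Σ(formed) = (1683 + 8D) − (1292 + 9D) = +391 − D
Setting this equal to −36 kJ gives D = 427 kJ/mol.

D(C-H) ≈ 427 kJ/mol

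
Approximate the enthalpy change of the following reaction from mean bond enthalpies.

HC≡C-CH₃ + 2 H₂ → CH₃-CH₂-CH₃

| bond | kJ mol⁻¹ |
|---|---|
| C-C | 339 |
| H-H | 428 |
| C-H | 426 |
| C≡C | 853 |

Bonds broken (reactants):
  C≡C: 1 × 853 = 853
  C-C: 1 × 339 = 339
  C-H: 4 × 426 = 1704
  H-H: 2 × 428 = 856
  Σ(broken) = 3752 kJ
Bonds formed (products):
  C-C: 2 × 339 = 678
  C-H: 8 × 426 = 3408
  Σ(formed) = 4086 kJ
ΔH = Σ(broken) − Σ(formed) = 3752 − 4086 = −334 kJ

ΔH ≈ −334 kJ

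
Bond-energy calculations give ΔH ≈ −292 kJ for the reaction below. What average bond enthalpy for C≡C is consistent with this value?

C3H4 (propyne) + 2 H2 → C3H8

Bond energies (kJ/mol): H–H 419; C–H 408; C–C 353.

D(C≡C) ≈ 855 kJ/mol

Let D be the C≡C bond energy.
Σ(broken) = 1×D + 1×353 + 4×408 + 2×419 = 2823 + D
Σ(formed) = 2×353 + 8×408 = 3970
ΔH = Σ(broken) − Σ(formed) = (2823 + D) − (3970) = −1147 + D
Setting this equal to −292 kJ gives D = 855 kJ/mol.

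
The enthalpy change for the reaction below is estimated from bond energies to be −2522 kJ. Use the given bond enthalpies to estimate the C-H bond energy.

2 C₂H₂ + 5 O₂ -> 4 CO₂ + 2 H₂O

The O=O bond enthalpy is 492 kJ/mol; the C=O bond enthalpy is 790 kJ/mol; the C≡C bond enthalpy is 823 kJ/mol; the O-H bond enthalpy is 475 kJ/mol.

D(C-H) ≈ 398 kJ/mol

Let D be the C-H bond energy.
Σ(broken) = 2×823 + 4×D + 5×492 = 4106 + 4D
Σ(formed) = 8×790 + 4×475 = 8220
ΔH = Σ(broken) − Σ(formed) = (4106 + 4D) − (8220) = −4114 + 4D
Setting this equal to −2522 kJ gives 4D = 1592, so D = 398 kJ/mol.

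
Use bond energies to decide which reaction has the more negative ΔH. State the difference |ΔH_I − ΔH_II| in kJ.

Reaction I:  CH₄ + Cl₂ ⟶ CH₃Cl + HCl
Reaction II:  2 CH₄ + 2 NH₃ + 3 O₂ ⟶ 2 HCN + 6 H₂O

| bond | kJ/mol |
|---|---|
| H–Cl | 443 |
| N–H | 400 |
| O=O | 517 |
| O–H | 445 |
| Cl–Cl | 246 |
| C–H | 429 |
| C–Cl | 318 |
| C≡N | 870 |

Reaction I:
  Bonds broken (reactants):
    C–H: 4 × 429 = 1716
    Cl–Cl: 1 × 246 = 246
    Σ(broken) = 1962 kJ
  Bonds formed (products):
    C–Cl: 1 × 318 = 318
    C–H: 3 × 429 = 1287
    H–Cl: 1 × 443 = 443
    Σ(formed) = 2048 kJ
  ΔH_I = 1962 − 2048 = −86 kJ
Reaction II:
  Bonds broken (reactants):
    C–H: 8 × 429 = 3432
    N–H: 6 × 400 = 2400
    O=O: 3 × 517 = 1551
    Σ(broken) = 7383 kJ
  Bonds formed (products):
    C≡N: 2 × 870 = 1740
    C–H: 2 × 429 = 858
    O–H: 12 × 445 = 5340
    Σ(formed) = 7938 kJ
  ΔH_II = 7383 − 7938 = −555 kJ
ΔH_I − ΔH_II = +469 kJ, so reaction II has the more negative ΔH; |ΔH_I − ΔH_II| = 469 kJ.

Reaction II, by 469 kJ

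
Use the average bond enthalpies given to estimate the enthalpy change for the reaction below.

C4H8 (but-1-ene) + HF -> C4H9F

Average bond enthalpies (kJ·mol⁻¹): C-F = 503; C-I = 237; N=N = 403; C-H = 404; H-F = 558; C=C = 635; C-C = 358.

ΔH ≈ −72 kJ

Bonds broken (reactants):
  C-C: 2 × 358 = 716
  C-H: 8 × 404 = 3232
  C=C: 1 × 635 = 635
  H-F: 1 × 558 = 558
  Σ(broken) = 5141 kJ
Bonds formed (products):
  C-C: 3 × 358 = 1074
  C-F: 1 × 503 = 503
  C-H: 9 × 404 = 3636
  Σ(formed) = 5213 kJ
ΔH = Σ(broken) − Σ(formed) = 5141 − 5213 = −72 kJ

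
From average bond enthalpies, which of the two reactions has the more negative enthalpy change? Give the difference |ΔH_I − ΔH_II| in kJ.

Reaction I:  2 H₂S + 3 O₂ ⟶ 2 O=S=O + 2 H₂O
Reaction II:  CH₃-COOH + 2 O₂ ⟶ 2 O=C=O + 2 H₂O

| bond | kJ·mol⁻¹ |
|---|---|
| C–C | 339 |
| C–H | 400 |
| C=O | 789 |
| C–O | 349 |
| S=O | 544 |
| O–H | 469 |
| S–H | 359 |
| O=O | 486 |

Reaction I, by 244 kJ

Reaction I:
  Bonds broken (reactants):
    O=O: 3 × 486 = 1458
    S–H: 4 × 359 = 1436
    Σ(broken) = 2894 kJ
  Bonds formed (products):
    O–H: 4 × 469 = 1876
    S=O: 4 × 544 = 2176
    Σ(formed) = 4052 kJ
  ΔH_I = 2894 − 4052 = −1158 kJ
Reaction II:
  Bonds broken (reactants):
    C–C: 1 × 339 = 339
    C–H: 3 × 400 = 1200
    C–O: 1 × 349 = 349
    C=O: 1 × 789 = 789
    O–H: 1 × 469 = 469
    O=O: 2 × 486 = 972
    Σ(broken) = 4118 kJ
  Bonds formed (products):
    C=O: 4 × 789 = 3156
    O–H: 4 × 469 = 1876
    Σ(formed) = 5032 kJ
  ΔH_II = 4118 − 5032 = −914 kJ
ΔH_I − ΔH_II = −244 kJ, so reaction I has the more negative ΔH; |ΔH_I − ΔH_II| = 244 kJ.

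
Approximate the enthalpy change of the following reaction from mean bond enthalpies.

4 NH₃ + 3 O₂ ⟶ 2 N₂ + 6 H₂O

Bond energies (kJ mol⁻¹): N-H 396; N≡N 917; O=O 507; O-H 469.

ΔH ≈ −1189 kJ

Bonds broken (reactants):
  N-H: 12 × 396 = 4752
  O=O: 3 × 507 = 1521
  Σ(broken) = 6273 kJ
Bonds formed (products):
  N≡N: 2 × 917 = 1834
  O-H: 12 × 469 = 5628
  Σ(formed) = 7462 kJ
ΔH = Σ(broken) − Σ(formed) = 6273 − 7462 = −1189 kJ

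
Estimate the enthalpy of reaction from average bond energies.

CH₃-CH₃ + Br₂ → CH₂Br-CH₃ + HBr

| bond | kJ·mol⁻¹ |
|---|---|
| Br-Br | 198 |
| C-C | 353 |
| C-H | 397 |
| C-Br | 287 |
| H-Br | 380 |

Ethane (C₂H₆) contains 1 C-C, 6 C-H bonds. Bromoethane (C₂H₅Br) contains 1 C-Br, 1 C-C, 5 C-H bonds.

ΔH ≈ −72 kJ

Bonds broken (reactants):
  Br-Br: 1 × 198 = 198
  C-C: 1 × 353 = 353
  C-H: 6 × 397 = 2382
  Σ(broken) = 2933 kJ
Bonds formed (products):
  C-Br: 1 × 287 = 287
  C-C: 1 × 353 = 353
  C-H: 5 × 397 = 1985
  H-Br: 1 × 380 = 380
  Σ(formed) = 3005 kJ
ΔH = Σ(broken) − Σ(formed) = 2933 − 3005 = −72 kJ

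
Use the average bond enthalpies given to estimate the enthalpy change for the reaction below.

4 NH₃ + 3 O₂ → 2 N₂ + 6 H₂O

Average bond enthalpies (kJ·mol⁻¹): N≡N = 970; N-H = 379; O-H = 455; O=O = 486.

Bonds broken (reactants):
  N-H: 12 × 379 = 4548
  O=O: 3 × 486 = 1458
  Σ(broken) = 6006 kJ
Bonds formed (products):
  N≡N: 2 × 970 = 1940
  O-H: 12 × 455 = 5460
  Σ(formed) = 7400 kJ
ΔH = Σ(broken) − Σ(formed) = 6006 − 7400 = −1394 kJ

ΔH ≈ −1394 kJ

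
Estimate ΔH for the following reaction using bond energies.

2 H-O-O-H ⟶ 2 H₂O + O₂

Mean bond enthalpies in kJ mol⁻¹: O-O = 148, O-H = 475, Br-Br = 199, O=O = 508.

Bonds broken (reactants):
  O-H: 4 × 475 = 1900
  O-O: 2 × 148 = 296
  Σ(broken) = 2196 kJ
Bonds formed (products):
  O-H: 4 × 475 = 1900
  O=O: 1 × 508 = 508
  Σ(formed) = 2408 kJ
ΔH = Σ(broken) − Σ(formed) = 2196 − 2408 = −212 kJ

ΔH ≈ −212 kJ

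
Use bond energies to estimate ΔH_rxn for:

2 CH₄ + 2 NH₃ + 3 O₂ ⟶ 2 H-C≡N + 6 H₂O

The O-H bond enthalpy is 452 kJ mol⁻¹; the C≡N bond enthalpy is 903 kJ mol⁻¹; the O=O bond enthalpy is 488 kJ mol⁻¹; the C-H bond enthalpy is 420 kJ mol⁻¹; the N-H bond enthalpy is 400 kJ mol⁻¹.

Bonds broken (reactants):
  C-H: 8 × 420 = 3360
  N-H: 6 × 400 = 2400
  O=O: 3 × 488 = 1464
  Σ(broken) = 7224 kJ
Bonds formed (products):
  C≡N: 2 × 903 = 1806
  C-H: 2 × 420 = 840
  O-H: 12 × 452 = 5424
  Σ(formed) = 8070 kJ
ΔH = Σ(broken) − Σ(formed) = 7224 − 8070 = −846 kJ

ΔH ≈ −846 kJ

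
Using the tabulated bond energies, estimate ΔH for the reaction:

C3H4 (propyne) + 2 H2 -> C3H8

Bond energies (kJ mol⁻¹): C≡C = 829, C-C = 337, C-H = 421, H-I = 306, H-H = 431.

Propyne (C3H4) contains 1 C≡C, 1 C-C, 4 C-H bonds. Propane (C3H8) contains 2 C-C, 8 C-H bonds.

ΔH ≈ −330 kJ

Bonds broken (reactants):
  C≡C: 1 × 829 = 829
  C-C: 1 × 337 = 337
  C-H: 4 × 421 = 1684
  H-H: 2 × 431 = 862
  Σ(broken) = 3712 kJ
Bonds formed (products):
  C-C: 2 × 337 = 674
  C-H: 8 × 421 = 3368
  Σ(formed) = 4042 kJ
ΔH = Σ(broken) − Σ(formed) = 3712 − 4042 = −330 kJ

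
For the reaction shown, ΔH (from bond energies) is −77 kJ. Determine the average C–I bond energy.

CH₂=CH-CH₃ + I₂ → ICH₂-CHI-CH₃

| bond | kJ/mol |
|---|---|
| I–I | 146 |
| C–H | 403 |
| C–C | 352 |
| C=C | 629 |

Let D be the C–I bond energy.
Σ(broken) = 1×352 + 6×403 + 1×629 + 1×146 = 3545
Σ(formed) = 2×352 + 6×403 + 2×D = 3122 + 2D
ΔH = Σ(broken) − Σ(formed) = (3545) − (3122 + 2D) = +423 − 2D
Setting this equal to −77 kJ gives 2D = 500, so D = 250 kJ/mol.

D(C–I) ≈ 250 kJ/mol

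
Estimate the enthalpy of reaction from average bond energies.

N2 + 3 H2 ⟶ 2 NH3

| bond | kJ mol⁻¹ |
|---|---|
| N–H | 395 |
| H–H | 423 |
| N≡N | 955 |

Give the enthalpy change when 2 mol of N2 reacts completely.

ΔH = −292 kJ

Bonds broken (reactants):
  H–H: 3 × 423 = 1269
  N≡N: 1 × 955 = 955
  Σ(broken) = 2224 kJ
Bonds formed (products):
  N–H: 6 × 395 = 2370
  Σ(formed) = 2370 kJ
ΔH = Σ(broken) − Σ(formed) = 2224 − 2370 = −146 kJ
For 2× the reaction as written: 2 × (−146) = −292 kJ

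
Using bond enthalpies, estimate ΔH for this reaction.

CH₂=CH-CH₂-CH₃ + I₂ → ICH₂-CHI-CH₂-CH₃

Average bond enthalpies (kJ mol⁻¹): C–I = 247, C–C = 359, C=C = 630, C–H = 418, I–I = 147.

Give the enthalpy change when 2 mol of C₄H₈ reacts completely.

Bonds broken (reactants):
  C–C: 2 × 359 = 718
  C–H: 8 × 418 = 3344
  C=C: 1 × 630 = 630
  I–I: 1 × 147 = 147
  Σ(broken) = 4839 kJ
Bonds formed (products):
  C–C: 3 × 359 = 1077
  C–H: 8 × 418 = 3344
  C–I: 2 × 247 = 494
  Σ(formed) = 4915 kJ
ΔH = Σ(broken) − Σ(formed) = 4839 − 4915 = −76 kJ
For 2× the reaction as written: 2 × (−76) = −152 kJ

ΔH = −152 kJ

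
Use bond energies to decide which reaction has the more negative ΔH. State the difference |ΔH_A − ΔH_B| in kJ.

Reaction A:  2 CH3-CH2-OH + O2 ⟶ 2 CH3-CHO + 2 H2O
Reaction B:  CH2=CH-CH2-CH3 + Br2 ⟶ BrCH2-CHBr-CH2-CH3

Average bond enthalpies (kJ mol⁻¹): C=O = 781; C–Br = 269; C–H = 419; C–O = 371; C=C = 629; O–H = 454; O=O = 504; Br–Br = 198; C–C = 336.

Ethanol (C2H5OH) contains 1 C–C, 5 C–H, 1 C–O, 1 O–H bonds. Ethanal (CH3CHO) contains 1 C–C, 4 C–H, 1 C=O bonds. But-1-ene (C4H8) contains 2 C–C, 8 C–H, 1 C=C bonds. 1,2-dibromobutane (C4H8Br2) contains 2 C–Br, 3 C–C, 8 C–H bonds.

Reaction A, by 339 kJ

Reaction A:
  Bonds broken (reactants):
    C–C: 2 × 336 = 672
    C–H: 10 × 419 = 4190
    C–O: 2 × 371 = 742
    O–H: 2 × 454 = 908
    O=O: 1 × 504 = 504
    Σ(broken) = 7016 kJ
  Bonds formed (products):
    C–C: 2 × 336 = 672
    C–H: 8 × 419 = 3352
    C=O: 2 × 781 = 1562
    O–H: 4 × 454 = 1816
    Σ(formed) = 7402 kJ
  ΔH_A = 7016 − 7402 = −386 kJ
Reaction B:
  Bonds broken (reactants):
    Br–Br: 1 × 198 = 198
    C–C: 2 × 336 = 672
    C–H: 8 × 419 = 3352
    C=C: 1 × 629 = 629
    Σ(broken) = 4851 kJ
  Bonds formed (products):
    C–Br: 2 × 269 = 538
    C–C: 3 × 336 = 1008
    C–H: 8 × 419 = 3352
    Σ(formed) = 4898 kJ
  ΔH_B = 4851 − 4898 = −47 kJ
ΔH_A − ΔH_B = −339 kJ, so reaction A has the more negative ΔH; |ΔH_A − ΔH_B| = 339 kJ.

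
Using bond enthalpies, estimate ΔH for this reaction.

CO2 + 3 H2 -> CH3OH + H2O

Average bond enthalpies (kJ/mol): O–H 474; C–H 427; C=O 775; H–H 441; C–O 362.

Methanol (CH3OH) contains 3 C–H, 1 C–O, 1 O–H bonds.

ΔH ≈ −192 kJ

Bonds broken (reactants):
  C=O: 2 × 775 = 1550
  H–H: 3 × 441 = 1323
  Σ(broken) = 2873 kJ
Bonds formed (products):
  C–H: 3 × 427 = 1281
  C–O: 1 × 362 = 362
  O–H: 3 × 474 = 1422
  Σ(formed) = 3065 kJ
ΔH = Σ(broken) − Σ(formed) = 2873 − 3065 = −192 kJ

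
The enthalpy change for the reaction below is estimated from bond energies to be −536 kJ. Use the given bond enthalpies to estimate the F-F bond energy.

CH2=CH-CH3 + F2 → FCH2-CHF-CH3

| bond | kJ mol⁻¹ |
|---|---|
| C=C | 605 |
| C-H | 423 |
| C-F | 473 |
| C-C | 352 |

Let D be the F-F bond energy.
Σ(broken) = 1×352 + 6×423 + 1×605 + 1×D = 3495 + D
Σ(formed) = 2×352 + 2×473 + 6×423 = 4188
ΔH = Σ(broken) − Σ(formed) = (3495 + D) − (4188) = −693 + D
Setting this equal to −536 kJ gives D = 157 kJ/mol.

D(F-F) ≈ 157 kJ/mol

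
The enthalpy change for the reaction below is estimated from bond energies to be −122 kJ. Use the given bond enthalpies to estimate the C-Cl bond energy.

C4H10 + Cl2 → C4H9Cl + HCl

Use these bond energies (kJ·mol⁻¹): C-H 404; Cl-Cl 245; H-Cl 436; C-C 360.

D(C-Cl) ≈ 335 kJ/mol

Let D be the C-Cl bond energy.
Σ(broken) = 3×360 + 10×404 + 1×245 = 5365
Σ(formed) = 3×360 + 1×D + 9×404 + 1×436 = 5152 + D
ΔH = Σ(broken) − Σ(formed) = (5365) − (5152 + D) = +213 − D
Setting this equal to −122 kJ gives D = 335 kJ/mol.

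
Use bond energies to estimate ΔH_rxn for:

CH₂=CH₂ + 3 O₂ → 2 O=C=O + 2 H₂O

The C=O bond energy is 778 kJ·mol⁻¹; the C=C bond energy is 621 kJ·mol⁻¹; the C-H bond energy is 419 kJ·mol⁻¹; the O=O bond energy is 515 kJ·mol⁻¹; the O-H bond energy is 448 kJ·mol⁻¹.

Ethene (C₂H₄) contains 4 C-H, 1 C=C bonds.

Bonds broken (reactants):
  C-H: 4 × 419 = 1676
  C=C: 1 × 621 = 621
  O=O: 3 × 515 = 1545
  Σ(broken) = 3842 kJ
Bonds formed (products):
  C=O: 4 × 778 = 3112
  O-H: 4 × 448 = 1792
  Σ(formed) = 4904 kJ
ΔH = Σ(broken) − Σ(formed) = 3842 − 4904 = −1062 kJ

ΔH ≈ −1062 kJ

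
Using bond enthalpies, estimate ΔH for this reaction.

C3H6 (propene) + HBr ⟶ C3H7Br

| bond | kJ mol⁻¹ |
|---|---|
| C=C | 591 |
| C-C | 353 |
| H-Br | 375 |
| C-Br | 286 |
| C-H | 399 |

Bonds broken (reactants):
  C-C: 1 × 353 = 353
  C-H: 6 × 399 = 2394
  C=C: 1 × 591 = 591
  H-Br: 1 × 375 = 375
  Σ(broken) = 3713 kJ
Bonds formed (products):
  C-Br: 1 × 286 = 286
  C-C: 2 × 353 = 706
  C-H: 7 × 399 = 2793
  Σ(formed) = 3785 kJ
ΔH = Σ(broken) − Σ(formed) = 3713 − 3785 = −72 kJ

ΔH ≈ −72 kJ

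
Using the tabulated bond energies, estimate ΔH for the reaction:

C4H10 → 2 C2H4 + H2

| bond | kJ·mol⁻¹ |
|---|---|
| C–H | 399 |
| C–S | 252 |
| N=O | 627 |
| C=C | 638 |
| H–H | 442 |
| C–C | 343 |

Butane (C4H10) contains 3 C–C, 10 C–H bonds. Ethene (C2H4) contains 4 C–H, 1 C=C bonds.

Bonds broken (reactants):
  C–C: 3 × 343 = 1029
  C–H: 10 × 399 = 3990
  Σ(broken) = 5019 kJ
Bonds formed (products):
  C–H: 8 × 399 = 3192
  C=C: 2 × 638 = 1276
  H–H: 1 × 442 = 442
  Σ(formed) = 4910 kJ
ΔH = Σ(broken) − Σ(formed) = 5019 − 4910 = +109 kJ

ΔH ≈ +109 kJ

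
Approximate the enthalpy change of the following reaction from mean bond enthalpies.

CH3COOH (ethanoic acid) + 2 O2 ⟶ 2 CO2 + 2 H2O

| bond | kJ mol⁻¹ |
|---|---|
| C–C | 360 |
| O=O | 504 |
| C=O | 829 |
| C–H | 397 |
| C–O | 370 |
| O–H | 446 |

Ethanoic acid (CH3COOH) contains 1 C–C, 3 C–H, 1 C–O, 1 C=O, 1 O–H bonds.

Bonds broken (reactants):
  C–C: 1 × 360 = 360
  C–H: 3 × 397 = 1191
  C–O: 1 × 370 = 370
  C=O: 1 × 829 = 829
  O–H: 1 × 446 = 446
  O=O: 2 × 504 = 1008
  Σ(broken) = 4204 kJ
Bonds formed (products):
  C=O: 4 × 829 = 3316
  O–H: 4 × 446 = 1784
  Σ(formed) = 5100 kJ
ΔH = Σ(broken) − Σ(formed) = 4204 − 5100 = −896 kJ

ΔH ≈ −896 kJ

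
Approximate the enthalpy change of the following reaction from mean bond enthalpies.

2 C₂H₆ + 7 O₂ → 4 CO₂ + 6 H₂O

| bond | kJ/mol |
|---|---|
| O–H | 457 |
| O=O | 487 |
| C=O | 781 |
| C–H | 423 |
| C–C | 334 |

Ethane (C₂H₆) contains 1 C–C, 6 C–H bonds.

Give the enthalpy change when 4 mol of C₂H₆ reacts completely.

ΔH = −5158 kJ

Bonds broken (reactants):
  C–C: 2 × 334 = 668
  C–H: 12 × 423 = 5076
  O=O: 7 × 487 = 3409
  Σ(broken) = 9153 kJ
Bonds formed (products):
  C=O: 8 × 781 = 6248
  O–H: 12 × 457 = 5484
  Σ(formed) = 11732 kJ
ΔH = Σ(broken) − Σ(formed) = 9153 − 11732 = −2579 kJ
For 2× the reaction as written: 2 × (−2579) = −5158 kJ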